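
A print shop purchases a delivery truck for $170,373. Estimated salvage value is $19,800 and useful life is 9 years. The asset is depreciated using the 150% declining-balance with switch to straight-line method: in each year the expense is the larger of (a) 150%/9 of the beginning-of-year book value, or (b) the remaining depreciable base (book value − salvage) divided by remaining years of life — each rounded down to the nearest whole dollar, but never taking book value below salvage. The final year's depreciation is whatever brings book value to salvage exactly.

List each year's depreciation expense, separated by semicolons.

Depreciable base = $170,373 − $19,800 = $150,573.
Year 1: DB = ⌊$170,373 × 150%/9⌋ = $28,395; SL = ⌊$150,573/9⌋ = $16,730 → take DB $28,395. Book value $141,978.
Year 2: DB = ⌊$141,978 × 150%/9⌋ = $23,663; SL = ⌊$122,178/8⌋ = $15,272 → take DB $23,663. Book value $118,315.
Year 3: DB = ⌊$118,315 × 150%/9⌋ = $19,719; SL = ⌊$98,515/7⌋ = $14,073 → take DB $19,719. Book value $98,596.
Year 4: DB = ⌊$98,596 × 150%/9⌋ = $16,432; SL = ⌊$78,796/6⌋ = $13,132 → take DB $16,432. Book value $82,164.
Year 5: DB = ⌊$82,164 × 150%/9⌋ = $13,694; SL = ⌊$62,364/5⌋ = $12,472 → take DB $13,694. Book value $68,470.
Year 6: DB = ⌊$68,470 × 150%/9⌋ = $11,411; SL = ⌊$48,670/4⌋ = $12,167 → take SL $12,167. Book value $56,303.
Year 7: DB = ⌊$56,303 × 150%/9⌋ = $9,383; SL = ⌊$36,503/3⌋ = $12,167 → take SL $12,167. Book value $44,136.
Year 8: DB = ⌊$44,136 × 150%/9⌋ = $7,356; SL = ⌊$24,336/2⌋ = $12,168 → take SL $12,168. Book value $31,968.
Year 9 (final): $31,968 − $19,800 = $12,168. Book value $19,800.

$28,395; $23,663; $19,719; $16,432; $13,694; $12,167; $12,167; $12,168; $12,168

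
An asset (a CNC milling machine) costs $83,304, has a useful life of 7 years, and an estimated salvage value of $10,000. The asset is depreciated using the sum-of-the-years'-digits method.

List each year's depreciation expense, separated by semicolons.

$18,326; $15,708; $13,090; $10,472; $7,854; $5,236; $2,618

Depreciable base = $83,304 − $10,000 = $73,304.
Sum of the years' digits = 7+6+5+4+3+2+1 = 28.
Year 1: $73,304 × 7/28 = $18,326. Book value $64,978.
Year 2: $73,304 × 6/28 = $15,708. Book value $49,270.
Year 3: $73,304 × 5/28 = $13,090. Book value $36,180.
Year 4: $73,304 × 4/28 = $10,472. Book value $25,708.
Year 5: $73,304 × 3/28 = $7,854. Book value $17,854.
Year 6: $73,304 × 2/28 = $5,236. Book value $12,618.
Year 7: $73,304 × 1/28 = $2,618. Book value $10,000.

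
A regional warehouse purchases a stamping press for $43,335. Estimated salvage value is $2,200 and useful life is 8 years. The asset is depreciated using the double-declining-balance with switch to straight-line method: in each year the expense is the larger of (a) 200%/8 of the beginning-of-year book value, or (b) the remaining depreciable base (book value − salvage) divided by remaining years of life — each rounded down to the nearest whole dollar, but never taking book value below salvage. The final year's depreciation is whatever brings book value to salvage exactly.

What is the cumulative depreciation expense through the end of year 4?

$29,622

Depreciable base = $43,335 − $2,200 = $41,135.
Year 1: DB = ⌊$43,335 × 200%/8⌋ = $10,833; SL = ⌊$41,135/8⌋ = $5,141 → take DB $10,833. Book value $32,502.
Year 2: DB = ⌊$32,502 × 200%/8⌋ = $8,125; SL = ⌊$30,302/7⌋ = $4,328 → take DB $8,125. Book value $24,377.
Year 3: DB = ⌊$24,377 × 200%/8⌋ = $6,094; SL = ⌊$22,177/6⌋ = $3,696 → take DB $6,094. Book value $18,283.
Year 4: DB = ⌊$18,283 × 200%/8⌋ = $4,570; SL = ⌊$16,083/5⌋ = $3,216 → take DB $4,570. Book value $13,713.
Accumulated through year 4 = $43,335 − $13,713 = $29,622.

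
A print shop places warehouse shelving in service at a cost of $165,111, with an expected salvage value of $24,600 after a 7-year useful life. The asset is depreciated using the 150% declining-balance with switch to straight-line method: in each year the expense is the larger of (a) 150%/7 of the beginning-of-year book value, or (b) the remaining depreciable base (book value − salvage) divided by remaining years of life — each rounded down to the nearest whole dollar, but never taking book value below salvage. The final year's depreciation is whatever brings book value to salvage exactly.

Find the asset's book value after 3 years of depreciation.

$80,090

Depreciable base = $165,111 − $24,600 = $140,511.
Year 1: DB = ⌊$165,111 × 150%/7⌋ = $35,380; SL = ⌊$140,511/7⌋ = $20,073 → take DB $35,380. Book value $129,731.
Year 2: DB = ⌊$129,731 × 150%/7⌋ = $27,799; SL = ⌊$105,131/6⌋ = $17,521 → take DB $27,799. Book value $101,932.
Year 3: DB = ⌊$101,932 × 150%/7⌋ = $21,842; SL = ⌊$77,332/5⌋ = $15,466 → take DB $21,842. Book value $80,090.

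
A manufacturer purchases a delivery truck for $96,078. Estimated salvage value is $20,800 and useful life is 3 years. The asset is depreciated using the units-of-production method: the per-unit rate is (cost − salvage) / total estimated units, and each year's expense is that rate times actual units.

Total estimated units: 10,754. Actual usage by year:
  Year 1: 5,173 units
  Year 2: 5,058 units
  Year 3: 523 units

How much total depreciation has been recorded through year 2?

Depreciable base = $96,078 − $20,800 = $75,278.
Rate = $75,278 / 10,754 units = $7 per unit.
Year 1: 5,173 × $7 = $36,211. Book value $59,867.
Year 2: 5,058 × $7 = $35,406. Book value $24,461.
Accumulated through year 2 = $96,078 − $24,461 = $71,617.

$71,617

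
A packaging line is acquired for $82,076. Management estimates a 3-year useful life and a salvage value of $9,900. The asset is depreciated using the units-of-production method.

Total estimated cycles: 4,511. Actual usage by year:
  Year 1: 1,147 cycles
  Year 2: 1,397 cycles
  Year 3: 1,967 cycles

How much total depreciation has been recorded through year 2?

$40,704

Depreciable base = $82,076 − $9,900 = $72,176.
Rate = $72,176 / 4,511 cycles = $16 per cycle.
Year 1: 1,147 × $16 = $18,352. Book value $63,724.
Year 2: 1,397 × $16 = $22,352. Book value $41,372.
Accumulated through year 2 = $82,076 − $41,372 = $40,704.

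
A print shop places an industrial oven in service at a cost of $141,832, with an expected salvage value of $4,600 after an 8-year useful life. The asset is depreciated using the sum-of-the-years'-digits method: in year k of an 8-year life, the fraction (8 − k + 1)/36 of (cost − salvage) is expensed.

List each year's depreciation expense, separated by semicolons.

Depreciable base = $141,832 − $4,600 = $137,232.
Sum of the years' digits = 8+7+6+5+4+3+2+1 = 36.
Year 1: $137,232 × 8/36 = $30,496. Book value $111,336.
Year 2: $137,232 × 7/36 = $26,684. Book value $84,652.
Year 3: $137,232 × 6/36 = $22,872. Book value $61,780.
Year 4: $137,232 × 5/36 = $19,060. Book value $42,720.
Year 5: $137,232 × 4/36 = $15,248. Book value $27,472.
Year 6: $137,232 × 3/36 = $11,436. Book value $16,036.
Year 7: $137,232 × 2/36 = $7,624. Book value $8,412.
Year 8: $137,232 × 1/36 = $3,812. Book value $4,600.

$30,496; $26,684; $22,872; $19,060; $15,248; $11,436; $7,624; $3,812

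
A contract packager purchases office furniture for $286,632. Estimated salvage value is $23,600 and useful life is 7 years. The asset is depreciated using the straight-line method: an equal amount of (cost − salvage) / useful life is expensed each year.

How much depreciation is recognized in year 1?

$37,576

Depreciable base = $286,632 − $23,600 = $263,032.
Annual expense = $263,032 / 7 = $37,576.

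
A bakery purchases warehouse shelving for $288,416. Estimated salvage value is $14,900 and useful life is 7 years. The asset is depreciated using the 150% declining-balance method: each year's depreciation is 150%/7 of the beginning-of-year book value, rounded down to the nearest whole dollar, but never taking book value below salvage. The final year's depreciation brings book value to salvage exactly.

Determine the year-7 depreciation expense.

$52,961

Depreciable base = $288,416 − $14,900 = $273,516.
Year 1: ⌊$288,416 × 150%/7⌋ = $61,803. Book value $226,613.
Year 2: ⌊$226,613 × 150%/7⌋ = $48,559. Book value $178,054.
Year 3: ⌊$178,054 × 150%/7⌋ = $38,154. Book value $139,900.
Year 4: ⌊$139,900 × 150%/7⌋ = $29,978. Book value $109,922.
Year 5: ⌊$109,922 × 150%/7⌋ = $23,554. Book value $86,368.
Year 6: ⌊$86,368 × 150%/7⌋ = $18,507. Book value $67,861.
Year 7 (final): $67,861 − $14,900 = $52,961. Book value $14,900.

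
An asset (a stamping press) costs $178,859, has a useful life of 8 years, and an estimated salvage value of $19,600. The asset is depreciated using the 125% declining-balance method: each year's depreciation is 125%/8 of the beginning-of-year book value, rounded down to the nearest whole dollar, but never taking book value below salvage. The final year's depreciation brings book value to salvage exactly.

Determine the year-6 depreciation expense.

Depreciable base = $178,859 − $19,600 = $159,259.
Year 1: ⌊$178,859 × 125%/8⌋ = $27,946. Book value $150,913.
Year 2: ⌊$150,913 × 125%/8⌋ = $23,580. Book value $127,333.
Year 3: ⌊$127,333 × 125%/8⌋ = $19,895. Book value $107,438.
Year 4: ⌊$107,438 × 125%/8⌋ = $16,787. Book value $90,651.
Year 5: ⌊$90,651 × 125%/8⌋ = $14,164. Book value $76,487.
Year 6: ⌊$76,487 × 125%/8⌋ = $11,951. Book value $64,536.

$11,951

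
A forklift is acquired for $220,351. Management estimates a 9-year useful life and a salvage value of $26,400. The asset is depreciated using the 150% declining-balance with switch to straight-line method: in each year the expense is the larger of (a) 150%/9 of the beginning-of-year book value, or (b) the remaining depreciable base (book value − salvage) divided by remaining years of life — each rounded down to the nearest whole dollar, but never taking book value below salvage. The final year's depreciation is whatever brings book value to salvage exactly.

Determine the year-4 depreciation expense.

$21,253

Depreciable base = $220,351 − $26,400 = $193,951.
Year 1: DB = ⌊$220,351 × 150%/9⌋ = $36,725; SL = ⌊$193,951/9⌋ = $21,550 → take DB $36,725. Book value $183,626.
Year 2: DB = ⌊$183,626 × 150%/9⌋ = $30,604; SL = ⌊$157,226/8⌋ = $19,653 → take DB $30,604. Book value $153,022.
Year 3: DB = ⌊$153,022 × 150%/9⌋ = $25,503; SL = ⌊$126,622/7⌋ = $18,088 → take DB $25,503. Book value $127,519.
Year 4: DB = ⌊$127,519 × 150%/9⌋ = $21,253; SL = ⌊$101,119/6⌋ = $16,853 → take DB $21,253. Book value $106,266.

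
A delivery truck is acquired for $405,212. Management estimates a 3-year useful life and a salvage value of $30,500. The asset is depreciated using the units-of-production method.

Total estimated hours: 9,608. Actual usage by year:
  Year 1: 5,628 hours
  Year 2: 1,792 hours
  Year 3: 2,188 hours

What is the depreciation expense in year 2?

Depreciable base = $405,212 − $30,500 = $374,712.
Rate = $374,712 / 9,608 hours = $39 per hour.
Year 1: 5,628 × $39 = $219,492. Book value $185,720.
Year 2: 1,792 × $39 = $69,888. Book value $115,832.

$69,888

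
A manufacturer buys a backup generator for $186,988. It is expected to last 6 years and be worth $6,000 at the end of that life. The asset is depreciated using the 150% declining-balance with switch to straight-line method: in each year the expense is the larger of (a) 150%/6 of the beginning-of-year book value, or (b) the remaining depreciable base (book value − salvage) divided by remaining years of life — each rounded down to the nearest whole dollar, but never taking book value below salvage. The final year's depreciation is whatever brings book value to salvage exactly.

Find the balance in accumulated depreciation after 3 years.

$108,102

Depreciable base = $186,988 − $6,000 = $180,988.
Year 1: DB = ⌊$186,988 × 150%/6⌋ = $46,747; SL = ⌊$180,988/6⌋ = $30,164 → take DB $46,747. Book value $140,241.
Year 2: DB = ⌊$140,241 × 150%/6⌋ = $35,060; SL = ⌊$134,241/5⌋ = $26,848 → take DB $35,060. Book value $105,181.
Year 3: DB = ⌊$105,181 × 150%/6⌋ = $26,295; SL = ⌊$99,181/4⌋ = $24,795 → take DB $26,295. Book value $78,886.
Accumulated through year 3 = $186,988 − $78,886 = $108,102.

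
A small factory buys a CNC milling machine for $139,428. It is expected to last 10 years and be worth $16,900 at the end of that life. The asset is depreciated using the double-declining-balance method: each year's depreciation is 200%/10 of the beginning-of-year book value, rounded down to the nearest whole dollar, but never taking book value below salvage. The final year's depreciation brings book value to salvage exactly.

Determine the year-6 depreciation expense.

Depreciable base = $139,428 − $16,900 = $122,528.
Year 1: ⌊$139,428 × 200%/10⌋ = $27,885. Book value $111,543.
Year 2: ⌊$111,543 × 200%/10⌋ = $22,308. Book value $89,235.
Year 3: ⌊$89,235 × 200%/10⌋ = $17,847. Book value $71,388.
Year 4: ⌊$71,388 × 200%/10⌋ = $14,277. Book value $57,111.
Year 5: ⌊$57,111 × 200%/10⌋ = $11,422. Book value $45,689.
Year 6: ⌊$45,689 × 200%/10⌋ = $9,137. Book value $36,552.

$9,137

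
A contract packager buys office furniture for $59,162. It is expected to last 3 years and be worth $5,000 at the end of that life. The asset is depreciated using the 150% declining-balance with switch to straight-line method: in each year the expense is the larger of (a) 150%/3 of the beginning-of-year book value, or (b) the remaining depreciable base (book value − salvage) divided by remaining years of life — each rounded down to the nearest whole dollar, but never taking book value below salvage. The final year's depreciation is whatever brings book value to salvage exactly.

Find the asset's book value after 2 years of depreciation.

Depreciable base = $59,162 − $5,000 = $54,162.
Year 1: DB = ⌊$59,162 × 150%/3⌋ = $29,581; SL = ⌊$54,162/3⌋ = $18,054 → take DB $29,581. Book value $29,581.
Year 2: DB = ⌊$29,581 × 150%/3⌋ = $14,790; SL = ⌊$24,581/2⌋ = $12,290 → take DB $14,790. Book value $14,791.

$14,791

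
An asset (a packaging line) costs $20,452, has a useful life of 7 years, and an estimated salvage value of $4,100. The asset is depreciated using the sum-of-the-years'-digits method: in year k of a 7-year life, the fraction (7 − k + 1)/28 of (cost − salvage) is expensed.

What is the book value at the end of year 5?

$5,852

Depreciable base = $20,452 − $4,100 = $16,352.
Sum of the years' digits = 7+6+5+4+3+2+1 = 28.
Year 1: $16,352 × 7/28 = $4,088. Book value $16,364.
Year 2: $16,352 × 6/28 = $3,504. Book value $12,860.
Year 3: $16,352 × 5/28 = $2,920. Book value $9,940.
Year 4: $16,352 × 4/28 = $2,336. Book value $7,604.
Year 5: $16,352 × 3/28 = $1,752. Book value $5,852.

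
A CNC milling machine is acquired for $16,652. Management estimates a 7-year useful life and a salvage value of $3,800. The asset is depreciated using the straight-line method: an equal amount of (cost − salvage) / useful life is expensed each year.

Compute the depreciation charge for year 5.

$1,836

Depreciable base = $16,652 − $3,800 = $12,852.
Annual expense = $12,852 / 7 = $1,836.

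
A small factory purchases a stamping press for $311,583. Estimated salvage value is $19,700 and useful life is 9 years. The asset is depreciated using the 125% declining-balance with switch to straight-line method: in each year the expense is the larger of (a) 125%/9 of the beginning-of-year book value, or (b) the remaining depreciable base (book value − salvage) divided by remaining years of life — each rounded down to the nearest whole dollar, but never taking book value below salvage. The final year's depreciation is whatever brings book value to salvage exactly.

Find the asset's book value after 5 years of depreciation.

Depreciable base = $311,583 − $19,700 = $291,883.
Year 1: DB = ⌊$311,583 × 125%/9⌋ = $43,275; SL = ⌊$291,883/9⌋ = $32,431 → take DB $43,275. Book value $268,308.
Year 2: DB = ⌊$268,308 × 125%/9⌋ = $37,265; SL = ⌊$248,608/8⌋ = $31,076 → take DB $37,265. Book value $231,043.
Year 3: DB = ⌊$231,043 × 125%/9⌋ = $32,089; SL = ⌊$211,343/7⌋ = $30,191 → take DB $32,089. Book value $198,954.
Year 4: DB = ⌊$198,954 × 125%/9⌋ = $27,632; SL = ⌊$179,254/6⌋ = $29,875 → take SL $29,875. Book value $169,079.
Year 5: DB = ⌊$169,079 × 125%/9⌋ = $23,483; SL = ⌊$149,379/5⌋ = $29,875 → take SL $29,875. Book value $139,204.

$139,204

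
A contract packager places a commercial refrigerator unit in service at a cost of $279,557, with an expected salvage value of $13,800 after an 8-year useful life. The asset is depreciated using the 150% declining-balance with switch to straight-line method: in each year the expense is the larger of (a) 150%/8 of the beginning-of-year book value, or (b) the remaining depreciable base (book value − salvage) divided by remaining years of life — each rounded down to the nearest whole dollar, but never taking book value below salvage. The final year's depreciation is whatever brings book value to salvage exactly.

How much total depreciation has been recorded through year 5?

Depreciable base = $279,557 − $13,800 = $265,757.
Year 1: DB = ⌊$279,557 × 150%/8⌋ = $52,416; SL = ⌊$265,757/8⌋ = $33,219 → take DB $52,416. Book value $227,141.
Year 2: DB = ⌊$227,141 × 150%/8⌋ = $42,588; SL = ⌊$213,341/7⌋ = $30,477 → take DB $42,588. Book value $184,553.
Year 3: DB = ⌊$184,553 × 150%/8⌋ = $34,603; SL = ⌊$170,753/6⌋ = $28,458 → take DB $34,603. Book value $149,950.
Year 4: DB = ⌊$149,950 × 150%/8⌋ = $28,115; SL = ⌊$136,150/5⌋ = $27,230 → take DB $28,115. Book value $121,835.
Year 5: DB = ⌊$121,835 × 150%/8⌋ = $22,844; SL = ⌊$108,035/4⌋ = $27,008 → take SL $27,008. Book value $94,827.
Accumulated through year 5 = $279,557 − $94,827 = $184,730.

$184,730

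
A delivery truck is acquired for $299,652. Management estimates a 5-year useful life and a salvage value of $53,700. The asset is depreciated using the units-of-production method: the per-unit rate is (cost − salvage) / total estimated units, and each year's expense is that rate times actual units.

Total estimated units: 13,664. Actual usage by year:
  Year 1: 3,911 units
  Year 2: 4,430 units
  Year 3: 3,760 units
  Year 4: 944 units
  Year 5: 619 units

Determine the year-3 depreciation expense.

Depreciable base = $299,652 − $53,700 = $245,952.
Rate = $245,952 / 13,664 units = $18 per unit.
Year 1: 3,911 × $18 = $70,398. Book value $229,254.
Year 2: 4,430 × $18 = $79,740. Book value $149,514.
Year 3: 3,760 × $18 = $67,680. Book value $81,834.

$67,680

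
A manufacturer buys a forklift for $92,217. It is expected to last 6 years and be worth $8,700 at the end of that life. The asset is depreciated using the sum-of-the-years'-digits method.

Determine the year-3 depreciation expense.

Depreciable base = $92,217 − $8,700 = $83,517.
Sum of the years' digits = 6+5+4+3+2+1 = 21.
Year 1: $83,517 × 6/21 = $23,862. Book value $68,355.
Year 2: $83,517 × 5/21 = $19,885. Book value $48,470.
Year 3: $83,517 × 4/21 = $15,908. Book value $32,562.

$15,908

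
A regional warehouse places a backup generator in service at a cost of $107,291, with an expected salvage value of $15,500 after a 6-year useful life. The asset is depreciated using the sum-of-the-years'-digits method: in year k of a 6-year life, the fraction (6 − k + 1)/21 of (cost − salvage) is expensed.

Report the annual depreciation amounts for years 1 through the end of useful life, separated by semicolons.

$26,226; $21,855; $17,484; $13,113; $8,742; $4,371

Depreciable base = $107,291 − $15,500 = $91,791.
Sum of the years' digits = 6+5+4+3+2+1 = 21.
Year 1: $91,791 × 6/21 = $26,226. Book value $81,065.
Year 2: $91,791 × 5/21 = $21,855. Book value $59,210.
Year 3: $91,791 × 4/21 = $17,484. Book value $41,726.
Year 4: $91,791 × 3/21 = $13,113. Book value $28,613.
Year 5: $91,791 × 2/21 = $8,742. Book value $19,871.
Year 6: $91,791 × 1/21 = $4,371. Book value $15,500.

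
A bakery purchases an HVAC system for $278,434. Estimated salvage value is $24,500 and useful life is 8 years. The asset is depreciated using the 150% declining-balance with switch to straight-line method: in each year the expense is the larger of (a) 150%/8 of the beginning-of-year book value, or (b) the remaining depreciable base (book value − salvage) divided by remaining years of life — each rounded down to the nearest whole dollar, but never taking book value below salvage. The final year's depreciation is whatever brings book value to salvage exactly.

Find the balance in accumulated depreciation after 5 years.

Depreciable base = $278,434 − $24,500 = $253,934.
Year 1: DB = ⌊$278,434 × 150%/8⌋ = $52,206; SL = ⌊$253,934/8⌋ = $31,741 → take DB $52,206. Book value $226,228.
Year 2: DB = ⌊$226,228 × 150%/8⌋ = $42,417; SL = ⌊$201,728/7⌋ = $28,818 → take DB $42,417. Book value $183,811.
Year 3: DB = ⌊$183,811 × 150%/8⌋ = $34,464; SL = ⌊$159,311/6⌋ = $26,551 → take DB $34,464. Book value $149,347.
Year 4: DB = ⌊$149,347 × 150%/8⌋ = $28,002; SL = ⌊$124,847/5⌋ = $24,969 → take DB $28,002. Book value $121,345.
Year 5: DB = ⌊$121,345 × 150%/8⌋ = $22,752; SL = ⌊$96,845/4⌋ = $24,211 → take SL $24,211. Book value $97,134.
Accumulated through year 5 = $278,434 − $97,134 = $181,300.

$181,300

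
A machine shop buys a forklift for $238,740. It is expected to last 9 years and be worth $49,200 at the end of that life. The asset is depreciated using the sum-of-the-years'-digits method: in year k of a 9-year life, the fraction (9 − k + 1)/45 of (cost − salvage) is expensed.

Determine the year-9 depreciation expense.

$4,212

Depreciable base = $238,740 − $49,200 = $189,540.
Sum of the years' digits = 9+8+7+6+5+4+3+2+1 = 45.
Year 1: $189,540 × 9/45 = $37,908. Book value $200,832.
Year 2: $189,540 × 8/45 = $33,696. Book value $167,136.
Year 3: $189,540 × 7/45 = $29,484. Book value $137,652.
Year 4: $189,540 × 6/45 = $25,272. Book value $112,380.
Year 5: $189,540 × 5/45 = $21,060. Book value $91,320.
Year 6: $189,540 × 4/45 = $16,848. Book value $74,472.
Year 7: $189,540 × 3/45 = $12,636. Book value $61,836.
Year 8: $189,540 × 2/45 = $8,424. Book value $53,412.
Year 9: $189,540 × 1/45 = $4,212. Book value $49,200.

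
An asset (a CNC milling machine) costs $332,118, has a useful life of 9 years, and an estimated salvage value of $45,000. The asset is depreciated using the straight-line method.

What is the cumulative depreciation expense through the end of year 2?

Depreciable base = $332,118 − $45,000 = $287,118.
Annual expense = $287,118 / 9 = $31,902.
End of year 1: book value $300,216.
End of year 2: book value $268,314.
Accumulated through year 2 = $332,118 − $268,314 = $63,804.

$63,804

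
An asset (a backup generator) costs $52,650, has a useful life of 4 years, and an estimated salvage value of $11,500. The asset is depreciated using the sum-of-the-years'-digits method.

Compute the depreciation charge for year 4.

Depreciable base = $52,650 − $11,500 = $41,150.
Sum of the years' digits = 4+3+2+1 = 10.
Year 1: $41,150 × 4/10 = $16,460. Book value $36,190.
Year 2: $41,150 × 3/10 = $12,345. Book value $23,845.
Year 3: $41,150 × 2/10 = $8,230. Book value $15,615.
Year 4: $41,150 × 1/10 = $4,115. Book value $11,500.

$4,115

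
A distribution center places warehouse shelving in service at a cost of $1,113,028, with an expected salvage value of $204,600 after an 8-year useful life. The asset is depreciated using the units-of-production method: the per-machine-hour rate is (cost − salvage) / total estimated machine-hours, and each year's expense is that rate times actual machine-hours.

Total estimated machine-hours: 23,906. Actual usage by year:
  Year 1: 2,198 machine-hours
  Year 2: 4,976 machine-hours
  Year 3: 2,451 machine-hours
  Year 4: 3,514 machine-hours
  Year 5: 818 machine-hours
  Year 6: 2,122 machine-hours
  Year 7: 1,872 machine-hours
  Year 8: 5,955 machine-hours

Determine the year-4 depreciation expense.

Depreciable base = $1,113,028 − $204,600 = $908,428.
Rate = $908,428 / 23,906 machine-hours = $38 per machine-hour.
Year 1: 2,198 × $38 = $83,524. Book value $1,029,504.
Year 2: 4,976 × $38 = $189,088. Book value $840,416.
Year 3: 2,451 × $38 = $93,138. Book value $747,278.
Year 4: 3,514 × $38 = $133,532. Book value $613,746.

$133,532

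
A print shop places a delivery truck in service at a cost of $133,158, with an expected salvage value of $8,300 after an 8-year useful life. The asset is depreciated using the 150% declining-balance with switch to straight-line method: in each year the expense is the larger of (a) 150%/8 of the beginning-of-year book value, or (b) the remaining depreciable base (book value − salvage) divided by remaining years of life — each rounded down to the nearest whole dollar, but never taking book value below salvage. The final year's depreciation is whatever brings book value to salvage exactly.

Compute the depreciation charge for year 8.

$12,433

Depreciable base = $133,158 − $8,300 = $124,858.
Year 1: DB = ⌊$133,158 × 150%/8⌋ = $24,967; SL = ⌊$124,858/8⌋ = $15,607 → take DB $24,967. Book value $108,191.
Year 2: DB = ⌊$108,191 × 150%/8⌋ = $20,285; SL = ⌊$99,891/7⌋ = $14,270 → take DB $20,285. Book value $87,906.
Year 3: DB = ⌊$87,906 × 150%/8⌋ = $16,482; SL = ⌊$79,606/6⌋ = $13,267 → take DB $16,482. Book value $71,424.
Year 4: DB = ⌊$71,424 × 150%/8⌋ = $13,392; SL = ⌊$63,124/5⌋ = $12,624 → take DB $13,392. Book value $58,032.
Year 5: DB = ⌊$58,032 × 150%/8⌋ = $10,881; SL = ⌊$49,732/4⌋ = $12,433 → take SL $12,433. Book value $45,599.
Year 6: DB = ⌊$45,599 × 150%/8⌋ = $8,549; SL = ⌊$37,299/3⌋ = $12,433 → take SL $12,433. Book value $33,166.
Year 7: DB = ⌊$33,166 × 150%/8⌋ = $6,218; SL = ⌊$24,866/2⌋ = $12,433 → take SL $12,433. Book value $20,733.
Year 8 (final): $20,733 − $8,300 = $12,433. Book value $8,300.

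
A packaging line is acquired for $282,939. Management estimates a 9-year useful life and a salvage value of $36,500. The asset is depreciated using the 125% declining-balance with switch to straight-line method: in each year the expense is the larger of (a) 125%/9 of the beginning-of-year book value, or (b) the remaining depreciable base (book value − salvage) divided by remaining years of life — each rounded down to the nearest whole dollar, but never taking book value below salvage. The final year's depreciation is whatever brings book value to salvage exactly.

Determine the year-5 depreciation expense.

$23,814

Depreciable base = $282,939 − $36,500 = $246,439.
Year 1: DB = ⌊$282,939 × 125%/9⌋ = $39,297; SL = ⌊$246,439/9⌋ = $27,382 → take DB $39,297. Book value $243,642.
Year 2: DB = ⌊$243,642 × 125%/9⌋ = $33,839; SL = ⌊$207,142/8⌋ = $25,892 → take DB $33,839. Book value $209,803.
Year 3: DB = ⌊$209,803 × 125%/9⌋ = $29,139; SL = ⌊$173,303/7⌋ = $24,757 → take DB $29,139. Book value $180,664.
Year 4: DB = ⌊$180,664 × 125%/9⌋ = $25,092; SL = ⌊$144,164/6⌋ = $24,027 → take DB $25,092. Book value $155,572.
Year 5: DB = ⌊$155,572 × 125%/9⌋ = $21,607; SL = ⌊$119,072/5⌋ = $23,814 → take SL $23,814. Book value $131,758.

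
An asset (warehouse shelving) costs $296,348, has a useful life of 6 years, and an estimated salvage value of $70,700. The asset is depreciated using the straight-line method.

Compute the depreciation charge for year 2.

Depreciable base = $296,348 − $70,700 = $225,648.
Annual expense = $225,648 / 6 = $37,608.

$37,608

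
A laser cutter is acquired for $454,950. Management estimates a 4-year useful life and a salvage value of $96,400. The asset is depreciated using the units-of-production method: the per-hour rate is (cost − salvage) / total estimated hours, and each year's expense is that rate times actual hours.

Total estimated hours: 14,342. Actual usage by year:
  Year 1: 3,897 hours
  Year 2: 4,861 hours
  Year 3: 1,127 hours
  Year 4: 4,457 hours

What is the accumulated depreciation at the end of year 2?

$218,950

Depreciable base = $454,950 − $96,400 = $358,550.
Rate = $358,550 / 14,342 hours = $25 per hour.
Year 1: 3,897 × $25 = $97,425. Book value $357,525.
Year 2: 4,861 × $25 = $121,525. Book value $236,000.
Accumulated through year 2 = $454,950 − $236,000 = $218,950.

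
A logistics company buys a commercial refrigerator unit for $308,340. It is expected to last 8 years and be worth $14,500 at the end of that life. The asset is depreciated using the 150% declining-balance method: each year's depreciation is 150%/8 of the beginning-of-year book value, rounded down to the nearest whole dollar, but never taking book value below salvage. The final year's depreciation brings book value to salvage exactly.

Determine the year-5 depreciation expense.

$25,195

Depreciable base = $308,340 − $14,500 = $293,840.
Year 1: ⌊$308,340 × 150%/8⌋ = $57,813. Book value $250,527.
Year 2: ⌊$250,527 × 150%/8⌋ = $46,973. Book value $203,554.
Year 3: ⌊$203,554 × 150%/8⌋ = $38,166. Book value $165,388.
Year 4: ⌊$165,388 × 150%/8⌋ = $31,010. Book value $134,378.
Year 5: ⌊$134,378 × 150%/8⌋ = $25,195. Book value $109,183.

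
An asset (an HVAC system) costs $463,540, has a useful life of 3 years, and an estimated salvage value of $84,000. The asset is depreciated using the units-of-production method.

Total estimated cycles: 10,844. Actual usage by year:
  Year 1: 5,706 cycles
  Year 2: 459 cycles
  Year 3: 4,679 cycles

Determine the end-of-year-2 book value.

$247,765

Depreciable base = $463,540 − $84,000 = $379,540.
Rate = $379,540 / 10,844 cycles = $35 per cycle.
Year 1: 5,706 × $35 = $199,710. Book value $263,830.
Year 2: 459 × $35 = $16,065. Book value $247,765.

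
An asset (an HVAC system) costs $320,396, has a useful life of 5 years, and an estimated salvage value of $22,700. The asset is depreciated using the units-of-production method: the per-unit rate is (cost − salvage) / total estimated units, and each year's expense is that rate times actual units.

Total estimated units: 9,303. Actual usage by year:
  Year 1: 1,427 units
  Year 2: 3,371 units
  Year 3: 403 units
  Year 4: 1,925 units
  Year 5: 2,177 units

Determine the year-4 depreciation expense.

$61,600

Depreciable base = $320,396 − $22,700 = $297,696.
Rate = $297,696 / 9,303 units = $32 per unit.
Year 1: 1,427 × $32 = $45,664. Book value $274,732.
Year 2: 3,371 × $32 = $107,872. Book value $166,860.
Year 3: 403 × $32 = $12,896. Book value $153,964.
Year 4: 1,925 × $32 = $61,600. Book value $92,364.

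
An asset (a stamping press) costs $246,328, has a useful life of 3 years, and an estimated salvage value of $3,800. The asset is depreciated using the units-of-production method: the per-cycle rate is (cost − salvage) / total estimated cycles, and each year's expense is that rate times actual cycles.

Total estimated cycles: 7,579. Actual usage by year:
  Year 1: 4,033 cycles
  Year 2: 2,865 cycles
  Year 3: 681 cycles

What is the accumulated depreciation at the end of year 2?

$220,736

Depreciable base = $246,328 − $3,800 = $242,528.
Rate = $242,528 / 7,579 cycles = $32 per cycle.
Year 1: 4,033 × $32 = $129,056. Book value $117,272.
Year 2: 2,865 × $32 = $91,680. Book value $25,592.
Accumulated through year 2 = $246,328 − $25,592 = $220,736.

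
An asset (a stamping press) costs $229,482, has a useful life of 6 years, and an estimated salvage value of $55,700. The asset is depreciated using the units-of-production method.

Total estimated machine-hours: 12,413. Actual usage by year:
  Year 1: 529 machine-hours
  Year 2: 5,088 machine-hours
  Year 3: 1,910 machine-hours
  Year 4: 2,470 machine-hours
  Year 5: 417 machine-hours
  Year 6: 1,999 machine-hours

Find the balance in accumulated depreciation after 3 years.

$105,378

Depreciable base = $229,482 − $55,700 = $173,782.
Rate = $173,782 / 12,413 machine-hours = $14 per machine-hour.
Year 1: 529 × $14 = $7,406. Book value $222,076.
Year 2: 5,088 × $14 = $71,232. Book value $150,844.
Year 3: 1,910 × $14 = $26,740. Book value $124,104.
Accumulated through year 3 = $229,482 − $124,104 = $105,378.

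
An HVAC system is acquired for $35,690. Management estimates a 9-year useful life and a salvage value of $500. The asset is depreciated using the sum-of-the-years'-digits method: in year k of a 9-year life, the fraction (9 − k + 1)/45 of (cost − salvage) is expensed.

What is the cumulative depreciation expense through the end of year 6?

$30,498

Depreciable base = $35,690 − $500 = $35,190.
Sum of the years' digits = 9+8+7+6+5+4+3+2+1 = 45.
Year 1: $35,190 × 9/45 = $7,038. Book value $28,652.
Year 2: $35,190 × 8/45 = $6,256. Book value $22,396.
Year 3: $35,190 × 7/45 = $5,474. Book value $16,922.
Year 4: $35,190 × 6/45 = $4,692. Book value $12,230.
Year 5: $35,190 × 5/45 = $3,910. Book value $8,320.
Year 6: $35,190 × 4/45 = $3,128. Book value $5,192.
Accumulated through year 6 = $35,690 − $5,192 = $30,498.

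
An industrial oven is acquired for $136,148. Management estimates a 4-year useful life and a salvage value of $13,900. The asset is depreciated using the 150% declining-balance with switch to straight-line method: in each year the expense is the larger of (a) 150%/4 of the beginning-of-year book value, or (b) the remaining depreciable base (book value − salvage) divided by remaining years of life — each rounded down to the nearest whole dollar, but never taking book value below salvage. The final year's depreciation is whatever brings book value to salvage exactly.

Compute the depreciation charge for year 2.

$31,909

Depreciable base = $136,148 − $13,900 = $122,248.
Year 1: DB = ⌊$136,148 × 150%/4⌋ = $51,055; SL = ⌊$122,248/4⌋ = $30,562 → take DB $51,055. Book value $85,093.
Year 2: DB = ⌊$85,093 × 150%/4⌋ = $31,909; SL = ⌊$71,193/3⌋ = $23,731 → take DB $31,909. Book value $53,184.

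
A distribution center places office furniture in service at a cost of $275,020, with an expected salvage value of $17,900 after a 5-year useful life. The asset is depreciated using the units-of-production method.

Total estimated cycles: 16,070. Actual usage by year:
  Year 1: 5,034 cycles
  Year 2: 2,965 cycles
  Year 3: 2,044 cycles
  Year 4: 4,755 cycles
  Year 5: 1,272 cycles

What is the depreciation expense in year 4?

Depreciable base = $275,020 − $17,900 = $257,120.
Rate = $257,120 / 16,070 cycles = $16 per cycle.
Year 1: 5,034 × $16 = $80,544. Book value $194,476.
Year 2: 2,965 × $16 = $47,440. Book value $147,036.
Year 3: 2,044 × $16 = $32,704. Book value $114,332.
Year 4: 4,755 × $16 = $76,080. Book value $38,252.

$76,080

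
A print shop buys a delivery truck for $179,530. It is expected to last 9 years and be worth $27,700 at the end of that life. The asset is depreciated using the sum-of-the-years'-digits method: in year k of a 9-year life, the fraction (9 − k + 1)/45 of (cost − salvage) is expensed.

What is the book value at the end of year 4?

$78,310

Depreciable base = $179,530 − $27,700 = $151,830.
Sum of the years' digits = 9+8+7+6+5+4+3+2+1 = 45.
Year 1: $151,830 × 9/45 = $30,366. Book value $149,164.
Year 2: $151,830 × 8/45 = $26,992. Book value $122,172.
Year 3: $151,830 × 7/45 = $23,618. Book value $98,554.
Year 4: $151,830 × 6/45 = $20,244. Book value $78,310.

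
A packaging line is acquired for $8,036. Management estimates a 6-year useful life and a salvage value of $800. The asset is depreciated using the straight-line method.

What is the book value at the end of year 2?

Depreciable base = $8,036 − $800 = $7,236.
Annual expense = $7,236 / 6 = $1,206.
End of year 1: book value $6,830.
End of year 2: book value $5,624.

$5,624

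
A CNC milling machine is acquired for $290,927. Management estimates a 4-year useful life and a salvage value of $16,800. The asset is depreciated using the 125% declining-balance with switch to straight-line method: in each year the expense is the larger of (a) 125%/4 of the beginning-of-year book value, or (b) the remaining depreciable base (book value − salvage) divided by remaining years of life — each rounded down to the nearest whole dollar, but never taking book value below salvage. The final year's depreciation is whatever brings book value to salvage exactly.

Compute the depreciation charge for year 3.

$60,354

Depreciable base = $290,927 − $16,800 = $274,127.
Year 1: DB = ⌊$290,927 × 125%/4⌋ = $90,914; SL = ⌊$274,127/4⌋ = $68,531 → take DB $90,914. Book value $200,013.
Year 2: DB = ⌊$200,013 × 125%/4⌋ = $62,504; SL = ⌊$183,213/3⌋ = $61,071 → take DB $62,504. Book value $137,509.
Year 3: DB = ⌊$137,509 × 125%/4⌋ = $42,971; SL = ⌊$120,709/2⌋ = $60,354 → take SL $60,354. Book value $77,155.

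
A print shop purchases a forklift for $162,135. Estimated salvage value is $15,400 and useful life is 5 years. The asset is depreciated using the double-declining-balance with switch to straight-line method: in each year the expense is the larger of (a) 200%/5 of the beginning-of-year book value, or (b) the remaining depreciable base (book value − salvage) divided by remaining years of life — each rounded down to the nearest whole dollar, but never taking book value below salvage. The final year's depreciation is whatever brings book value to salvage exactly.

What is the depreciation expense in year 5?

$5,614

Depreciable base = $162,135 − $15,400 = $146,735.
Year 1: DB = ⌊$162,135 × 200%/5⌋ = $64,854; SL = ⌊$146,735/5⌋ = $29,347 → take DB $64,854. Book value $97,281.
Year 2: DB = ⌊$97,281 × 200%/5⌋ = $38,912; SL = ⌊$81,881/4⌋ = $20,470 → take DB $38,912. Book value $58,369.
Year 3: DB = ⌊$58,369 × 200%/5⌋ = $23,347; SL = ⌊$42,969/3⌋ = $14,323 → take DB $23,347. Book value $35,022.
Year 4: DB = ⌊$35,022 × 200%/5⌋ = $14,008; SL = ⌊$19,622/2⌋ = $9,811 → take DB $14,008. Book value $21,014.
Year 5 (final): $21,014 − $15,400 = $5,614. Book value $15,400.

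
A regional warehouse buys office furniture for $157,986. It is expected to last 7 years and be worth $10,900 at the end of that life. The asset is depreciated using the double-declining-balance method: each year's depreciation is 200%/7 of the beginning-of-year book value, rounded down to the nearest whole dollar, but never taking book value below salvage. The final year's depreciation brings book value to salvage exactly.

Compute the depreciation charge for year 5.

$11,750

Depreciable base = $157,986 − $10,900 = $147,086.
Year 1: ⌊$157,986 × 200%/7⌋ = $45,138. Book value $112,848.
Year 2: ⌊$112,848 × 200%/7⌋ = $32,242. Book value $80,606.
Year 3: ⌊$80,606 × 200%/7⌋ = $23,030. Book value $57,576.
Year 4: ⌊$57,576 × 200%/7⌋ = $16,450. Book value $41,126.
Year 5: ⌊$41,126 × 200%/7⌋ = $11,750. Book value $29,376.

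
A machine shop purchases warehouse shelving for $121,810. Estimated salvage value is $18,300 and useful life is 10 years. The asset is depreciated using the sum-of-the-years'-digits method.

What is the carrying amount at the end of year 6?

$37,120

Depreciable base = $121,810 − $18,300 = $103,510.
Sum of the years' digits = 10+9+8+7+6+5+4+3+2+1 = 55.
Year 1: $103,510 × 10/55 = $18,820. Book value $102,990.
Year 2: $103,510 × 9/55 = $16,938. Book value $86,052.
Year 3: $103,510 × 8/55 = $15,056. Book value $70,996.
Year 4: $103,510 × 7/55 = $13,174. Book value $57,822.
Year 5: $103,510 × 6/55 = $11,292. Book value $46,530.
Year 6: $103,510 × 5/55 = $9,410. Book value $37,120.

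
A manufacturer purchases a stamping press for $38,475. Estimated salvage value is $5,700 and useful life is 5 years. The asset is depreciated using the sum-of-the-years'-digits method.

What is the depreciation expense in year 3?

$6,555

Depreciable base = $38,475 − $5,700 = $32,775.
Sum of the years' digits = 5+4+3+2+1 = 15.
Year 1: $32,775 × 5/15 = $10,925. Book value $27,550.
Year 2: $32,775 × 4/15 = $8,740. Book value $18,810.
Year 3: $32,775 × 3/15 = $6,555. Book value $12,255.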